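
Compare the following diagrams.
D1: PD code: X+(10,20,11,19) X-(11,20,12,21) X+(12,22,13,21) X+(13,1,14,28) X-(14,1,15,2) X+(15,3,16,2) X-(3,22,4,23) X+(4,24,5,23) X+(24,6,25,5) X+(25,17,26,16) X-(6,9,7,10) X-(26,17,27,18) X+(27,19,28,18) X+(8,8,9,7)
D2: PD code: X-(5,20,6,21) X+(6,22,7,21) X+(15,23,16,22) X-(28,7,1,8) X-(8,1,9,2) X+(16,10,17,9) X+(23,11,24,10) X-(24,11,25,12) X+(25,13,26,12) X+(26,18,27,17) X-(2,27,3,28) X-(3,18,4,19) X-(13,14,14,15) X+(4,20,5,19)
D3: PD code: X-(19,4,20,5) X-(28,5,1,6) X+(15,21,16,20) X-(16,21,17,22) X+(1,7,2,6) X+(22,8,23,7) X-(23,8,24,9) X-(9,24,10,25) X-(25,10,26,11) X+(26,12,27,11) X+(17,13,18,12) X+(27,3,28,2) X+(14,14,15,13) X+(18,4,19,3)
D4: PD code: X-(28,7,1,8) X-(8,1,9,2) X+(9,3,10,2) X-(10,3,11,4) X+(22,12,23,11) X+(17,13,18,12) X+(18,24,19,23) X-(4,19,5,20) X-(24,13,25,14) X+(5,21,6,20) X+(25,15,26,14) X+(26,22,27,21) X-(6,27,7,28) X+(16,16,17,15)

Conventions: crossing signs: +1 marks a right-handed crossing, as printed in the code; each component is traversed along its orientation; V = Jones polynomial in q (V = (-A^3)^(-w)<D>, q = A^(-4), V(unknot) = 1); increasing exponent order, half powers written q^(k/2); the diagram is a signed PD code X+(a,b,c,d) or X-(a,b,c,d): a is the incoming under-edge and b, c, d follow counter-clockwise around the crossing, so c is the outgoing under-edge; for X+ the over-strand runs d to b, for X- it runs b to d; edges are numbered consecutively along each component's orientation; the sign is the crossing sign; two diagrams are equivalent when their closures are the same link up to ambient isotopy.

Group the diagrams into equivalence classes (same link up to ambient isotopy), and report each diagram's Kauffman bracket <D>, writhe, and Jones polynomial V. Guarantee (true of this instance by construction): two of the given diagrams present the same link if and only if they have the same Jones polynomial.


classes: {D1} | {D2, D4} | {D3}
V(D1) = q + q^3 - q^4  [14 crossings, <D> = -A^-4 + 1 + A^8, w = +4]
V(D2) = -q^-3 + q^-2 - q^-1 + 3 - q + q^2 - q^3  (w 0, c 14, <D> = -A^-12 + A^-8 - A^-4 + 3 - A^4 + A^8 - A^12)
V(D3) = 1  [14 crossings, <D> = A^6, w = +2]
V(D4) = -q^-3 + q^-2 - q^-1 + 3 - q + q^2 - q^3  (w +2, c 14, <D> = -A^-6 + A^-2 - A^2 + 3A^6 - A^10 + A^14 - A^18)
note: 3 classes among 4 diagrams; unequal V(q) rules out equality


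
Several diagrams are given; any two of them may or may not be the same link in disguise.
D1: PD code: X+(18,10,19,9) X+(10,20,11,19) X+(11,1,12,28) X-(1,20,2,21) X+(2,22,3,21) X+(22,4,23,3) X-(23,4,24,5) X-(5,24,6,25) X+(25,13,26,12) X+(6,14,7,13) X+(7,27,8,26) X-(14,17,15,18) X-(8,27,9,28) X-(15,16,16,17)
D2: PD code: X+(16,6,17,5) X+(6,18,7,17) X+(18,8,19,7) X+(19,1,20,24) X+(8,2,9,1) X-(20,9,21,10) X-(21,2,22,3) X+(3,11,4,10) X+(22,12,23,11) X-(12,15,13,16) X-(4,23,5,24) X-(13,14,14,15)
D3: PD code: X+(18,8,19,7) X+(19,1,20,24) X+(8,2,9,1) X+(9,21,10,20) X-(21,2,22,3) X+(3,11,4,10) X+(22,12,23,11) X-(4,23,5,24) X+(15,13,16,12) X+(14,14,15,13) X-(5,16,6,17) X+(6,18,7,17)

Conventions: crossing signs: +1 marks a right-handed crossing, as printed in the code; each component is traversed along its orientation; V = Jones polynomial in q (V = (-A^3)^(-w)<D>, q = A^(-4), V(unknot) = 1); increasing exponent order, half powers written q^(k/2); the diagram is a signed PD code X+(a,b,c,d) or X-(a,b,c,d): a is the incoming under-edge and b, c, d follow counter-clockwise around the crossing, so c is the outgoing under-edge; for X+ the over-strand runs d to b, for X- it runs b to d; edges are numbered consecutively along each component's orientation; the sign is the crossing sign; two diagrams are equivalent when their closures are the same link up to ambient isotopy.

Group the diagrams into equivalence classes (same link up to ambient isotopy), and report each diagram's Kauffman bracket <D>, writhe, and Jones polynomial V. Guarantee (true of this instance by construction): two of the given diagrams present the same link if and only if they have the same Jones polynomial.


grouping into links: {D1, D2, D3}
V(D1) = q - q^2 + 2q^3 - q^4 + q^5 - q^6  (w +2, c 14, <D> = -A^-18 + A^-14 - A^-10 + 2A^-6 - A^-2 + A^2)
D2 (bracket -A^-18 + A^-14 - A^-10 + 2A^-6 - A^-2 + A^2; 12 crossings at w = +2): V = q - q^2 + 2q^3 - q^4 + q^5 - q^6
V(D3) = q - q^2 + 2q^3 - q^4 + q^5 - q^6  [12 crossings, <D> = -A^-6 + A^-2 - A^2 + 2A^6 - A^10 + A^14, w = +6]
why: one V(q) for all 3 diagrams — one class (guaranteed)


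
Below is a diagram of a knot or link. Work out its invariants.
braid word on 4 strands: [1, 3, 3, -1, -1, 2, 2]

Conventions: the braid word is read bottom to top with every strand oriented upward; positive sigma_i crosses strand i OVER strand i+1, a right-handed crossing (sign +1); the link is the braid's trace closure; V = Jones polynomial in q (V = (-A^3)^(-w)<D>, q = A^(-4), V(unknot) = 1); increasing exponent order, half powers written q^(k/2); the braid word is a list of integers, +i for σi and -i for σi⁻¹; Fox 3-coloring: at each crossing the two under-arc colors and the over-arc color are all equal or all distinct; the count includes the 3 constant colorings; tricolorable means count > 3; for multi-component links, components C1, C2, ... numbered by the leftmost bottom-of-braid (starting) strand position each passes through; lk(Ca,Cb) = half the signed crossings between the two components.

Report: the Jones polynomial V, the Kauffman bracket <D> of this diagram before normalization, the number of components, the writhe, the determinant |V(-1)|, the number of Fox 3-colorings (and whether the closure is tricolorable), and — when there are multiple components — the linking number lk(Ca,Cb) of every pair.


V(q) = q + 2q^3 + q^5
bracket: -A^-11 - 2A^-3 - A^5, w = +3
3 components, writhe +3, over 7 crossings
lk(C1,C2) = +1
linking number lk(C1,C3) = 0
lk(C2,C3): +1
det 4, colorings 3 of 3^7 — not tricolorable
observation: det 4 = |V(-1)|; not divisible by 3, so not tricolorable


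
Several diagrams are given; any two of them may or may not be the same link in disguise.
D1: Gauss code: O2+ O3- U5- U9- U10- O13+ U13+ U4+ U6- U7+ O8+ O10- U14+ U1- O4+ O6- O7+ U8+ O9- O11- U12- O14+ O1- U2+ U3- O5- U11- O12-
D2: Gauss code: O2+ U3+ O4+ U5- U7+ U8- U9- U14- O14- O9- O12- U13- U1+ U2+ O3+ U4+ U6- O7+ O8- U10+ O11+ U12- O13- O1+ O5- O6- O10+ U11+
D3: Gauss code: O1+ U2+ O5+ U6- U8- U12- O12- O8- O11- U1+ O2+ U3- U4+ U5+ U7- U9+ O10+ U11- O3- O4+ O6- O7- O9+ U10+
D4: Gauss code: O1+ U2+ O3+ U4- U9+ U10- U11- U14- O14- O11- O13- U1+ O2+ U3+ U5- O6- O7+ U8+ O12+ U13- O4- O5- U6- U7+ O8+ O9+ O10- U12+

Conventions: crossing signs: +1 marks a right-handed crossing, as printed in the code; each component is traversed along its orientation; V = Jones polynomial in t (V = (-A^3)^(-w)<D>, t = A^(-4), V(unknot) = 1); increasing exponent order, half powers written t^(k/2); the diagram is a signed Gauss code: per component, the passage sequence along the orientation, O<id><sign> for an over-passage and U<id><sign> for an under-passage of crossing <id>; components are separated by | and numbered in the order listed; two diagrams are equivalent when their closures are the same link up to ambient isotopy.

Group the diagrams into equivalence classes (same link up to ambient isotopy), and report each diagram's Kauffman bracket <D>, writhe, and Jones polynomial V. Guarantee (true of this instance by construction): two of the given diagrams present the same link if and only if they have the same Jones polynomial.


grouping into links: {D1} | {D2, D3, D4}
V(D1) = -t^-4 + t^-3 + t^-1  (w -2, c 14, <D> = A^-2 + A^6 - A^10)
V(D2) = t^-1 - 1 + 2t - 2t^2 + 2t^3 - 2t^4 + t^5  [14 crossings, <D> = A^-20 - 2A^-16 + 2A^-12 - 2A^-8 + 2A^-4 - 1 + A^4, w = 0]
D3 (bracket A^-20 - 2A^-16 + 2A^-12 - 2A^-8 + 2A^-4 - 1 + A^4; 12 crossings at w = 0): V = t^-1 - 1 + 2t - 2t^2 + 2t^3 - 2t^4 + t^5
V(D4) = t^-1 - 1 + 2t - 2t^2 + 2t^3 - 2t^4 + t^5  [14 crossings, <D> = A^-20 - 2A^-16 + 2A^-12 - 2A^-8 + 2A^-4 - 1 + A^4, w = 0]
why: 2 classes among 4 diagrams; unequal V(t) rules out equality


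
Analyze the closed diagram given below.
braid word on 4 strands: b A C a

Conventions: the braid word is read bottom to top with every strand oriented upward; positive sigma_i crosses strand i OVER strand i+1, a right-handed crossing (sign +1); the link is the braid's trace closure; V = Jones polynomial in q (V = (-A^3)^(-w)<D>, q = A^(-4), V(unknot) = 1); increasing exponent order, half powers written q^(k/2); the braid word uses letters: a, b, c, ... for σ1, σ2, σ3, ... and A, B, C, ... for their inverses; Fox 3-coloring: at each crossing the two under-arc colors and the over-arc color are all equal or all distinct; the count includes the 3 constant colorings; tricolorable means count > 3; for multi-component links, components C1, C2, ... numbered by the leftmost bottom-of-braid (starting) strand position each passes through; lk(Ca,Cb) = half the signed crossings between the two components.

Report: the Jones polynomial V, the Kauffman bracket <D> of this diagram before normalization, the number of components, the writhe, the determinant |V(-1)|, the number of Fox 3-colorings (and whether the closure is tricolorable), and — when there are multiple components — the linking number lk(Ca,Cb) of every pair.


V(q) = -q^(-1/2) - q^(1/2)
bracket: -A^-2 - A^2, w = 0
2 components, writhe 0, over 4 crossings
lk(C1,C2) = 0
det 0, colorings 9 of 3^4 — tricolorable
observation: the 1 component pair carries total linking 0


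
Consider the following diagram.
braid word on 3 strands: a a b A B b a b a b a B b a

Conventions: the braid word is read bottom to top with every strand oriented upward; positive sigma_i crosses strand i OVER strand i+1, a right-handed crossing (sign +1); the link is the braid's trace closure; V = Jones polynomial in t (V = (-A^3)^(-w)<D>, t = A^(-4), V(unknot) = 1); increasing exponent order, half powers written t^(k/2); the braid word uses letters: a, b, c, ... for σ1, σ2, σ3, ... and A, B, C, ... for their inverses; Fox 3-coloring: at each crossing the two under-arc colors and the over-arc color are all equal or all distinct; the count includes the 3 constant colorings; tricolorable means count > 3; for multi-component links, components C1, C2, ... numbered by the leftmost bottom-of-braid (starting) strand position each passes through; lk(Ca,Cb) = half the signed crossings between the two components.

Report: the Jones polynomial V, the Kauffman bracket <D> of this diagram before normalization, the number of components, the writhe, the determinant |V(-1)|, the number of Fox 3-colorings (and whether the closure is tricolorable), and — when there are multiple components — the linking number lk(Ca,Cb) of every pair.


Jones polynomial: V(t) = t^3 + t^5 - t^6 + t^7 - t^8 + t^9 - t^10
<D> = -A^-16 + A^-12 - A^-8 + A^-4 - 1 + A^4 + A^12; writhe +8
components 1, writhe +8 (14 crossings)
3-colorings: 3 of 3^14, det 7 — not tricolorable
note: the span of V is 7, forcing >= 7 crossings in any diagram


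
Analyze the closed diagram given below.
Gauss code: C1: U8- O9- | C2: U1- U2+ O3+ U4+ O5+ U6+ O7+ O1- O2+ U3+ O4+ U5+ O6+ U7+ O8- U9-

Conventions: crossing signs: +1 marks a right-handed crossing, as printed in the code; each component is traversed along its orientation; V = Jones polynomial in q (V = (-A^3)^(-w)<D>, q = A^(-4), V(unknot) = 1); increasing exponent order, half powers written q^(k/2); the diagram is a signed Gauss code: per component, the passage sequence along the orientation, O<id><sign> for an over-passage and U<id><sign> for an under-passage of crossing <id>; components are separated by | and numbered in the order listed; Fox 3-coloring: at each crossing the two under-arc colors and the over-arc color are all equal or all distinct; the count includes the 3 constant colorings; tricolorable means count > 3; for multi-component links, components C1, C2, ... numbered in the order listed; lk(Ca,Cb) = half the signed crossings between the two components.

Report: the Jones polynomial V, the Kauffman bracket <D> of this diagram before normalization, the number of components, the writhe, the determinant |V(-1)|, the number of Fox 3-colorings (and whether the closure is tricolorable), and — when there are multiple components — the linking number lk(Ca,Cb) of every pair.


V = -q^(-1/2) - 2q^(3/2) + q^(5/2) - 2q^(7/2) + 2q^(9/2) - q^(11/2) + q^(13/2)
<D> = -A^-17 + A^-13 - 2A^-9 + 2A^-5 - A^-1 + 2A^3 + A^11 (w = +3)
2 components over 9 crossings, w = +3
lk(C1,C2): -1
3 Fox colorings among 3^9, |V(-1)| = 10: not tricolorable
why: the 1 component pair carries total linking -1


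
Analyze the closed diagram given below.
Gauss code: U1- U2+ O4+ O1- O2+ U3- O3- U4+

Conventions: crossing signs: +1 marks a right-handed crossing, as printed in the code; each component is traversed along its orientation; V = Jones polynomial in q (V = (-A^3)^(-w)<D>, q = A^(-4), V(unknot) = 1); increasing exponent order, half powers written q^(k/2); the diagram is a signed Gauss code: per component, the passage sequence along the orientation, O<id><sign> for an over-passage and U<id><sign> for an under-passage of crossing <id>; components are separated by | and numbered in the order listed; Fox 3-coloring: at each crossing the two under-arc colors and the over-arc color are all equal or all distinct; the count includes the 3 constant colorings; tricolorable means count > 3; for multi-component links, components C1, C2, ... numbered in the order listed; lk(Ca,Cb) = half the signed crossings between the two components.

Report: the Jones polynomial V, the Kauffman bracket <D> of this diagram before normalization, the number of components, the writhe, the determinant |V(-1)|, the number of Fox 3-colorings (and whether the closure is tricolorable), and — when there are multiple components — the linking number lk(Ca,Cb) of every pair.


V = 1
<D> = 1 (w = 0)
1 component over 4 crossings, w = 0
3 Fox colorings among 3^4, |V(-1)| = 1: not tricolorable
why: w = 0 (over 4 crossings) is diagram-only; (-A^3)^(0) removes it from V


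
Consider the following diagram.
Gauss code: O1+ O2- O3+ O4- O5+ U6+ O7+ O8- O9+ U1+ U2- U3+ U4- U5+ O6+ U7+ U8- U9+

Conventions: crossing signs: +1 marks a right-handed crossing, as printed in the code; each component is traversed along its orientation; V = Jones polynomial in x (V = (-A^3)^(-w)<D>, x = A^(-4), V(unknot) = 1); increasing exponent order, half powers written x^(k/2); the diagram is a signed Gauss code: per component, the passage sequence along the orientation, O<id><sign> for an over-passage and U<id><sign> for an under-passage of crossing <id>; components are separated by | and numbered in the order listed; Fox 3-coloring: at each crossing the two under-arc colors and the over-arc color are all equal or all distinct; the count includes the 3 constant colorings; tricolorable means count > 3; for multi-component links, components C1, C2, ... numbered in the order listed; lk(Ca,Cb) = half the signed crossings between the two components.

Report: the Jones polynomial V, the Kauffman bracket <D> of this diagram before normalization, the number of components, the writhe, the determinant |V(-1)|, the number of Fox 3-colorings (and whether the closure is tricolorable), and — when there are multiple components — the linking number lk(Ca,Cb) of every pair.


Jones polynomial: V(x) = x + x^3 - x^4
<D> = A^-7 - A^-3 - A^5; writhe +3
components 1, writhe +3 (9 crossings)
3-colorings: 9 of 3^9, det 3 — tricolorable
note: V spans 3 powers of x: at least 3 crossings in any diagram


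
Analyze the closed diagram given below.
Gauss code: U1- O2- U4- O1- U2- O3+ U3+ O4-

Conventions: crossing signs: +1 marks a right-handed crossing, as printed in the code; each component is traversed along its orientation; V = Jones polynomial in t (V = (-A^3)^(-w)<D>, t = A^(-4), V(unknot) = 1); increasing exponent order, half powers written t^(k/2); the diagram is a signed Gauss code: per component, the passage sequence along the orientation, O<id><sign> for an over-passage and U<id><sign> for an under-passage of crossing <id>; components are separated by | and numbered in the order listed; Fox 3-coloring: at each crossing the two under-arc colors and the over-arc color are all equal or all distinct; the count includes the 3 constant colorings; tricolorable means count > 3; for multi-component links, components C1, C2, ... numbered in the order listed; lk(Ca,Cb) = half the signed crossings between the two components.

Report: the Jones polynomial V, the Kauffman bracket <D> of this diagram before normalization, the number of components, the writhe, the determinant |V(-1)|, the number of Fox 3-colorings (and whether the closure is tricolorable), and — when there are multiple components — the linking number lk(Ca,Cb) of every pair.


Jones polynomial: V(t) = -t^-4 + t^-3 + t^-1
<D> = A^-2 + A^6 - A^10; writhe -2
components 1, writhe -2 (4 crossings)
3-colorings: 9 of 3^4, det 3 — tricolorable
note: V spans 3 powers of t: at least 3 crossings in any diagram


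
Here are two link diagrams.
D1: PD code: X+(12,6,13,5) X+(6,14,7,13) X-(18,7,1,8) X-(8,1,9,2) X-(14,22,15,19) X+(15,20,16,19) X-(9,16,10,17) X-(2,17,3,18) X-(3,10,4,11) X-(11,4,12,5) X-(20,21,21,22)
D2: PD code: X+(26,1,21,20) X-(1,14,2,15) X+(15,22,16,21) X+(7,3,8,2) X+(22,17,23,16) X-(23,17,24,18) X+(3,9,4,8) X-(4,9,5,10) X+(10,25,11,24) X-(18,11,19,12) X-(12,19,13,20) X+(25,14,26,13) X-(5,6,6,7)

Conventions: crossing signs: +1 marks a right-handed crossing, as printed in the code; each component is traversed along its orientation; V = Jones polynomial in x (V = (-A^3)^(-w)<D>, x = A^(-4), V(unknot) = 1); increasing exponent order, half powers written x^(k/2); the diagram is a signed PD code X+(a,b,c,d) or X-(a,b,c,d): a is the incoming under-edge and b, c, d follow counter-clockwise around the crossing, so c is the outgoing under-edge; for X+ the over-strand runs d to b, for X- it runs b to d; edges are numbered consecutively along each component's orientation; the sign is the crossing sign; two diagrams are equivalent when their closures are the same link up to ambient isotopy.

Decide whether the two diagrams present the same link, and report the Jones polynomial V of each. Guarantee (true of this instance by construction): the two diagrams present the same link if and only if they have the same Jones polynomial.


equivalent: no
D1 (bracket A^-13 + A^-9 + A^-5 - A^3; 11 crossings at w = -5): V = x^(-9/2) - x^(-5/2) - x^(-3/2) - x^(-1/2)
D2 (bracket A^-11 + A^-3 + A^5 - A^9; 13 crossings at w = +1): V = x^(-3/2) - x^(-1/2) - x^(3/2) - x^(7/2)
key observation: 2 values of V(x) split the 2 diagrams


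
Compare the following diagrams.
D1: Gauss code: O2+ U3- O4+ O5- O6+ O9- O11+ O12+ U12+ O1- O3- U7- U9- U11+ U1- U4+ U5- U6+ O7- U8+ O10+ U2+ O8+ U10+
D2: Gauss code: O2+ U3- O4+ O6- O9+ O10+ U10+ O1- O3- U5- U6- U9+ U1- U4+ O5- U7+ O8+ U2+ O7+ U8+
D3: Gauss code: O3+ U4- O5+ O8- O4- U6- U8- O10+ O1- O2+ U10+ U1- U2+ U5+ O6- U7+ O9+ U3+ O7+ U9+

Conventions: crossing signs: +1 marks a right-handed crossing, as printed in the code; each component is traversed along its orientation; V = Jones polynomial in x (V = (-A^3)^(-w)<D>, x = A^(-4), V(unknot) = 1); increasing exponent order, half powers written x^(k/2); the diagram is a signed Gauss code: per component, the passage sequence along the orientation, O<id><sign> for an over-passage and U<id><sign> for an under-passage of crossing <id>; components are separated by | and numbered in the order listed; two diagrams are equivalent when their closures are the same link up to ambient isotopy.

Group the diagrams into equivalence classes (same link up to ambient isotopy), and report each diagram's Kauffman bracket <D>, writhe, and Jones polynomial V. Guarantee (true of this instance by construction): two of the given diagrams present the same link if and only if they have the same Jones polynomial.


grouping into links: {D1, D2, D3}
V(D1) = x + x^3 - x^4  (w +2, c 12, <D> = -A^-10 + A^-6 + A^2)
V(D2) = x + x^3 - x^4  (w +2, c 10, <D> = -A^-10 + A^-6 + A^2)
V(D3) = x + x^3 - x^4  (w +2, c 10, <D> = -A^-10 + A^-6 + A^2)
key observation: one V(x) for all 3 diagrams — one class (guaranteed)


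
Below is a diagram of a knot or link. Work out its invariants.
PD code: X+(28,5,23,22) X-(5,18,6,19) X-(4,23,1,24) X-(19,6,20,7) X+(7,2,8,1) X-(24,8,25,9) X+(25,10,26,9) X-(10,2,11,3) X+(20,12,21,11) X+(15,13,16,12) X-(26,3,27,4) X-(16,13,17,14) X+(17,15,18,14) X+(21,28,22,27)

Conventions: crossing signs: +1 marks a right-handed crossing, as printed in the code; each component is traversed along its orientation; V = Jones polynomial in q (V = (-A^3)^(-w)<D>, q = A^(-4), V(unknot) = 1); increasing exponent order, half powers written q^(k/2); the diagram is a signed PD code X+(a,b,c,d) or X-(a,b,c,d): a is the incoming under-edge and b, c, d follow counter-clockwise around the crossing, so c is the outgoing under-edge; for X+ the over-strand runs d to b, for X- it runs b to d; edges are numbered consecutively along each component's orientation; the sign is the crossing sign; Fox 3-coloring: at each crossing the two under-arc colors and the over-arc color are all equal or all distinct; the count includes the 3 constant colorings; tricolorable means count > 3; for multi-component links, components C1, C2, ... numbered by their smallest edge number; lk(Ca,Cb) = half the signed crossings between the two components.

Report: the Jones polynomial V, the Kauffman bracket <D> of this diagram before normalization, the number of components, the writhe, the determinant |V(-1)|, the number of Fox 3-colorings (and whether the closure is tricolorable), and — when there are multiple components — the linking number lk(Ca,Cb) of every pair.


V = q^-2 + 2 + q^2
<D> = A^-8 + 2 + A^8 (w = 0)
3 components over 14 crossings, w = 0
lk(C1,C2): 0
lk(C1,C3) = -1
linking number lk(C2,C3) = +1
3 Fox colorings among 3^14, |V(-1)| = 4: not tricolorable
why: V is palindromic (span 4, det 4): q -> 1/q fixes it; necessary, not sufficient, for amphichirality


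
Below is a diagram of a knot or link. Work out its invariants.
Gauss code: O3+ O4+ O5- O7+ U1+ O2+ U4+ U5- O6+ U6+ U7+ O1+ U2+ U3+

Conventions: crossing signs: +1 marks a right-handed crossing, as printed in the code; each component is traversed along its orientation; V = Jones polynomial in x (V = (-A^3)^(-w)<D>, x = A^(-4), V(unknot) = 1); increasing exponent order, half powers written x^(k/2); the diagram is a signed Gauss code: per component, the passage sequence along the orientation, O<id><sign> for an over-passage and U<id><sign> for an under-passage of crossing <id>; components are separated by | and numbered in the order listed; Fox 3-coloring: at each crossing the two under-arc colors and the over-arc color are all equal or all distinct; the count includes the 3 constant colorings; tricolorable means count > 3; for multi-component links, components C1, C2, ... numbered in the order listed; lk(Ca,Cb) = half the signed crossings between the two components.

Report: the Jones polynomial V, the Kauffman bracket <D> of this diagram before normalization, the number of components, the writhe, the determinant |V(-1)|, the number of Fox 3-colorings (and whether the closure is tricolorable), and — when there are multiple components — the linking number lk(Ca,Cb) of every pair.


V(x) = x + x^3 - x^4
bracket: A^-1 - A^3 - A^11, w = +5
1 component, writhe +5, over 7 crossings
det 3, colorings 9 of 3^7 — tricolorable
observation: w = +5 (over 7 crossings) is diagram-only; (-A^3)^(-5) removes it from V


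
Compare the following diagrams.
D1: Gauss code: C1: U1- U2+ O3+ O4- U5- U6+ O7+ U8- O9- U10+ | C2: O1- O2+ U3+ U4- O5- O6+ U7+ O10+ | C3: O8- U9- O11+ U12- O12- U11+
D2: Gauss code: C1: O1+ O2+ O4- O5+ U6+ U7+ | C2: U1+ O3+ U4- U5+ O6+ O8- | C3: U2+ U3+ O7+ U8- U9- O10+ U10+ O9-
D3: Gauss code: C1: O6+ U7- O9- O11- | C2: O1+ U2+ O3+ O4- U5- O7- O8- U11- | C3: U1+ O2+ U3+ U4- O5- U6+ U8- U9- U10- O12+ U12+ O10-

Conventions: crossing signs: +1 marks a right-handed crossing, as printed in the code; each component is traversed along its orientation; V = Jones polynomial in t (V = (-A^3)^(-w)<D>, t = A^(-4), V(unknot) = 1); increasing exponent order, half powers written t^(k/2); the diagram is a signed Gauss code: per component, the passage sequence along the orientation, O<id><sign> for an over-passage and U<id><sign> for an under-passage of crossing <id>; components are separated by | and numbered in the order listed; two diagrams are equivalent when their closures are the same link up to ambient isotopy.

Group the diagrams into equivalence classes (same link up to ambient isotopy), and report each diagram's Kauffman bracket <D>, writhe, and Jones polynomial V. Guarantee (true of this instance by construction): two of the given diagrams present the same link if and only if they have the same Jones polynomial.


grouping into links: {D1} | {D2} | {D3}
V(D1) = t^-2 + 2 + t^2  (w 0, c 12, <D> = A^-8 + 2 + A^8)
V(D2) = t + 2t^3 + t^5  (w +4, c 10, <D> = A^-8 + 2 + A^8)
V(D3) = t^-3 + t^-2 + t^-1 + 1  (w -2, c 12, <D> = A^-6 + A^-2 + A^2 + A^6)
key observation: 3 classes among 3 diagrams; unequal V(t) rules out equality


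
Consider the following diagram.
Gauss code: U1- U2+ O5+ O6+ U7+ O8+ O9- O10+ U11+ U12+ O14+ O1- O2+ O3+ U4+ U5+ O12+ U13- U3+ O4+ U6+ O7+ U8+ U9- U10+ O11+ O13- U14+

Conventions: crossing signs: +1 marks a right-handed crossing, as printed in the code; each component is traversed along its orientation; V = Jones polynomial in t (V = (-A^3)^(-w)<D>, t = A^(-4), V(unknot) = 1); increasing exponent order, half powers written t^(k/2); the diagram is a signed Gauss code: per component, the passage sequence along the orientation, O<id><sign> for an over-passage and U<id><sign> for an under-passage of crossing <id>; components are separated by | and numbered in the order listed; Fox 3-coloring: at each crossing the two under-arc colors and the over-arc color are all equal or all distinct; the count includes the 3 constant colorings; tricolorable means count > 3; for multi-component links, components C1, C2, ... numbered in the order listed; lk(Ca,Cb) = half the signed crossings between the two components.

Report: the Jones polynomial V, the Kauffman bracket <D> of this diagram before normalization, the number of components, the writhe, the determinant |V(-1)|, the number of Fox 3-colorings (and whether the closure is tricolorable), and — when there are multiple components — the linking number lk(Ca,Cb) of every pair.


V = t^3 + t^5 - t^8
<D> = -A^-8 + A^4 + A^12 (w = +8)
1 component over 14 crossings, w = +8
9 Fox colorings among 3^14, |V(-1)| = 3: tricolorable
why: w = +8 shifts under R1 moves; the (-A^3)^(-8) factor cancels that in V


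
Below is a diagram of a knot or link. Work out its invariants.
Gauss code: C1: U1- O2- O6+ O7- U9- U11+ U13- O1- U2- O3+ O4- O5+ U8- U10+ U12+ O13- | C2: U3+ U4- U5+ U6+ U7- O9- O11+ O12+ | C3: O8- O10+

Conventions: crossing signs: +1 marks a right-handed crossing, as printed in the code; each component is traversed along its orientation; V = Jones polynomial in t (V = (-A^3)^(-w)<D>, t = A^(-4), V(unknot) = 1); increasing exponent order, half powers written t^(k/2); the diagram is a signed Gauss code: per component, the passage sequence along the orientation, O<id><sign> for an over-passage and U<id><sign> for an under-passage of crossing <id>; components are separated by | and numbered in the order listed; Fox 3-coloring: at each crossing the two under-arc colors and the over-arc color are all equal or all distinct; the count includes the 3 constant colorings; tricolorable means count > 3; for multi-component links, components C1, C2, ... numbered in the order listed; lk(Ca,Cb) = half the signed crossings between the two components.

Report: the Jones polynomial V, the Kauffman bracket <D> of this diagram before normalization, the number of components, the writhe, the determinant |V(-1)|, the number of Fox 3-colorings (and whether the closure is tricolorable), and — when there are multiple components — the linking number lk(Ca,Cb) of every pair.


Jones polynomial: V(t) = -t^-4 + t^-1 + 2 + t + t^2
<D> = -A^-11 - A^-7 - 2A^-3 - A + A^13; writhe -1
components 3, writhe -1 (13 crossings)
linking number lk(C1,C2) = +1
lk(C1,C3): 0
lk(C2,C3) = 0
3-colorings: 27 of 3^14, det 0 — tricolorable
note: |V(-1)| = 0: so tricolorable, since 3 divides 0


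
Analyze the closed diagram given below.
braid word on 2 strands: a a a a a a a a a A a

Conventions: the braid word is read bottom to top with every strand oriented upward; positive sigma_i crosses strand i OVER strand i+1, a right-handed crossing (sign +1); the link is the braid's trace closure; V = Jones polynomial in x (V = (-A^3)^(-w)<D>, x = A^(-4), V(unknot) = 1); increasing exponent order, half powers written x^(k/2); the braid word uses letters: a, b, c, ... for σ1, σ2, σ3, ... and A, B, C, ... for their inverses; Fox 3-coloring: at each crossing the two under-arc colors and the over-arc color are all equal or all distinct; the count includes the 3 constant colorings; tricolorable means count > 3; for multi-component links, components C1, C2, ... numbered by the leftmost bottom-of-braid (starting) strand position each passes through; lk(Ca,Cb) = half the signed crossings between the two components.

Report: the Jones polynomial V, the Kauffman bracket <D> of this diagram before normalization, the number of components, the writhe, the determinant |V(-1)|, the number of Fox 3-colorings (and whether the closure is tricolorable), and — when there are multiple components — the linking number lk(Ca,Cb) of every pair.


Jones polynomial: V(x) = x^4 + x^6 - x^7 + x^8 - x^9 + x^10 - x^11 + x^12 - x^13
<D> = A^-25 - A^-21 + A^-17 - A^-13 + A^-9 - A^-5 + A^-1 - A^3 - A^11; writhe +9
components 1, writhe +9 (11 crossings)
3-colorings: 9 of 3^11, det 9 — tricolorable
note: w = +9 (over 11 crossings) is diagram-only; (-A^3)^(-9) removes it from V


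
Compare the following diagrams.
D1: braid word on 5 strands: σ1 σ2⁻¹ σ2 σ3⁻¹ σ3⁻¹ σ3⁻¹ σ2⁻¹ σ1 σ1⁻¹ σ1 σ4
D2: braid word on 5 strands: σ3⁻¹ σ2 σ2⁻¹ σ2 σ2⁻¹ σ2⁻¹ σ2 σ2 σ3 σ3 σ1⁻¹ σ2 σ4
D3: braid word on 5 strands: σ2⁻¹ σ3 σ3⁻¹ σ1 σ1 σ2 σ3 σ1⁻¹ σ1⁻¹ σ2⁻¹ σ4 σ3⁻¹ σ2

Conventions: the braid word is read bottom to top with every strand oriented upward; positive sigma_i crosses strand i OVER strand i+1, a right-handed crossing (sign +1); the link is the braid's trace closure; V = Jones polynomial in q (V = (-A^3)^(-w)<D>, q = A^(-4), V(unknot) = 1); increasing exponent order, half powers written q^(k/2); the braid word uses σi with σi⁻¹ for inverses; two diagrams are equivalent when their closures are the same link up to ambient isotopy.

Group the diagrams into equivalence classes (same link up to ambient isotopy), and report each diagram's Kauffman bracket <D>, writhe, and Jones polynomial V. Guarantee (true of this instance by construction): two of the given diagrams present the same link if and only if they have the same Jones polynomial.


grouping into links: {D1} | {D2} | {D3}
V(D1) = q^(-7/2) - q^(-5/2) + q^(-3/2) - 2q^(-1/2) - q^(3/2)  (w -1, c 11, <D> = A^-9 + 2A^-1 - A^3 + A^7 - A^11)
D2 (bracket A^-9 + A^-1 - A^3 + A^7; 13 crossings at w = +3): V = -q^(1/2) + q^(3/2) - q^(5/2) - q^(9/2)
V(D3) = -q^(-1/2) - q^(1/2)  [13 crossings, <D> = A + A^5, w = +1]
why: comparing 3 Jones polynomials yields 3 groups


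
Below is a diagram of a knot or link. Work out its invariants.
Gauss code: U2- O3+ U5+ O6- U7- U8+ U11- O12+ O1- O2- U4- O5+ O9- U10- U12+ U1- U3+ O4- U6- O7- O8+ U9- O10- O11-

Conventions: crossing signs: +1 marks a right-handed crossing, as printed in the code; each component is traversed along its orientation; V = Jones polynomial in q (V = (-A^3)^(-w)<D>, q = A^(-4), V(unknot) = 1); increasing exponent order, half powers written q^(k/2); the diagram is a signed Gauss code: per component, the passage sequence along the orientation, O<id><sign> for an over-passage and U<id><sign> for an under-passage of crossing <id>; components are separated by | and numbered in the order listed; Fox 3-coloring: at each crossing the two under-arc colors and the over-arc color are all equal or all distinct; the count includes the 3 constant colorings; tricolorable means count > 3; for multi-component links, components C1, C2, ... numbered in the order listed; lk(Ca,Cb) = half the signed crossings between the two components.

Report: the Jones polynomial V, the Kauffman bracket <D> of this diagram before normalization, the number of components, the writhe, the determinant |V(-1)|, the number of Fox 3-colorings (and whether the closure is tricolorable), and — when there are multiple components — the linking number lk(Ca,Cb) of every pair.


Jones polynomial: V(q) = q^-7 - 2q^-6 + 2q^-5 - 3q^-4 + 3q^-3 - 2q^-2 + 2q^-1
<D> = 2A^-8 - 2A^-4 + 3 - 3A^4 + 2A^8 - 2A^12 + A^16; writhe -4
components 1, writhe -4 (12 crossings)
3-colorings: 9 of 3^12, det 15 — tricolorable
note: w = -4 (over 12 crossings) is diagram-only; (-A^3)^(4) removes it from V


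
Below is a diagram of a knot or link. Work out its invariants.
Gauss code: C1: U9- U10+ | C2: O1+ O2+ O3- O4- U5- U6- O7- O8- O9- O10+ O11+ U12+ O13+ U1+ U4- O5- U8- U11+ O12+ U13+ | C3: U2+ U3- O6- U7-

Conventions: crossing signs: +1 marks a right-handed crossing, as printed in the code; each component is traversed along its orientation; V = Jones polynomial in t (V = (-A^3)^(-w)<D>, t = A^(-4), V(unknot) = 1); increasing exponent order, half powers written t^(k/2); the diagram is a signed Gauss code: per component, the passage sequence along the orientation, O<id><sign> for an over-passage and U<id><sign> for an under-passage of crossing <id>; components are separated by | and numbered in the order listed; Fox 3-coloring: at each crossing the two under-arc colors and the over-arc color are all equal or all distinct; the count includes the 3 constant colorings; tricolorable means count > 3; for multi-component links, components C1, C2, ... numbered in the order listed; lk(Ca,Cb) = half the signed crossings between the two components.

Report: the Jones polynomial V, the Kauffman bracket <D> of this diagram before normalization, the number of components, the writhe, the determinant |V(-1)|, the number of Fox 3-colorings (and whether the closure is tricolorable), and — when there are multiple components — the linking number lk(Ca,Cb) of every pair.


V = t^-3 + t^-2 + t^-1 + 1
<D> = -A^-3 - A - A^5 - A^9 (w = -1)
3 components over 13 crossings, w = -1
lk(C1,C2): 0
lk(C1,C3) = 0
linking number lk(C2,C3) = -1
9 Fox colorings among 3^13, |V(-1)| = 0: tricolorable
why: span 3 respects span(V) <= c + mu - 1 = 15 for this 3-component diagram


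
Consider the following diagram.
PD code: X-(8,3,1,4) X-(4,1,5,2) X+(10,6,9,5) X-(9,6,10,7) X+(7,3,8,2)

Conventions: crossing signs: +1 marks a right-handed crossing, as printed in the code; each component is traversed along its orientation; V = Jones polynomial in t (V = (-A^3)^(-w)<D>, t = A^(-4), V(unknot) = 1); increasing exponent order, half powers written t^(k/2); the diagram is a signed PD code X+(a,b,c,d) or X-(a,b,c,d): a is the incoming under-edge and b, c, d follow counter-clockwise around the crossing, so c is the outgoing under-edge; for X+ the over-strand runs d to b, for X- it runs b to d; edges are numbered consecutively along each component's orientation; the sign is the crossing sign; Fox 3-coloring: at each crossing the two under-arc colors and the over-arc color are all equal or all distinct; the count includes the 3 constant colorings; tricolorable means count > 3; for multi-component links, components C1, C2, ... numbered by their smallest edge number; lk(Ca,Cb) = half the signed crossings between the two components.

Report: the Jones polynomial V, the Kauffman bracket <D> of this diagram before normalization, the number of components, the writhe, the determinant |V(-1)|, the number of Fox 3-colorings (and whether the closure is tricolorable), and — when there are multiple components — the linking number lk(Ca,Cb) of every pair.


V = -t^(-1/2) - t^(1/2)
<D> = A^-5 + A^-1 (w = -1)
2 components over 5 crossings, w = -1
lk(C1,C2): 0
9 Fox colorings among 3^5, |V(-1)| = 0: tricolorable
why: span 1 respects span(V) <= c + mu - 1 = 6 for this 2-component diagram


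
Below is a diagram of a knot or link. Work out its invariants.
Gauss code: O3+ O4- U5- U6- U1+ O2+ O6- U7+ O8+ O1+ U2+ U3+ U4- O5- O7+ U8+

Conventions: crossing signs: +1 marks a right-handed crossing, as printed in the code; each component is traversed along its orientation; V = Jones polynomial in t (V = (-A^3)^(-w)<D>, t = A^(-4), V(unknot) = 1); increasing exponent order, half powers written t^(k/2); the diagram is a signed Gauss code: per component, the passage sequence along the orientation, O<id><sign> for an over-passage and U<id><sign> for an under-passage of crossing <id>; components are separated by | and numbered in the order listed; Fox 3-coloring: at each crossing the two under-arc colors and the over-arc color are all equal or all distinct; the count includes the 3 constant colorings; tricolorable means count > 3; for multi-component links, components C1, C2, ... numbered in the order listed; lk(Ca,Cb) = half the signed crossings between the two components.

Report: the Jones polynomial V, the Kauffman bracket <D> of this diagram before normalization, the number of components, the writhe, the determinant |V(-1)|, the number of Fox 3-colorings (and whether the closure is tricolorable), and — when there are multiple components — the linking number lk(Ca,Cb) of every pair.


V(t) = t + t^3 - t^4
bracket: -A^-10 + A^-6 + A^2, w = +2
1 component, writhe +2, over 8 crossings
det 3, colorings 9 of 3^8 — tricolorable
observation: w = +2 (over 8 crossings) is diagram-only; (-A^3)^(-2) removes it from V


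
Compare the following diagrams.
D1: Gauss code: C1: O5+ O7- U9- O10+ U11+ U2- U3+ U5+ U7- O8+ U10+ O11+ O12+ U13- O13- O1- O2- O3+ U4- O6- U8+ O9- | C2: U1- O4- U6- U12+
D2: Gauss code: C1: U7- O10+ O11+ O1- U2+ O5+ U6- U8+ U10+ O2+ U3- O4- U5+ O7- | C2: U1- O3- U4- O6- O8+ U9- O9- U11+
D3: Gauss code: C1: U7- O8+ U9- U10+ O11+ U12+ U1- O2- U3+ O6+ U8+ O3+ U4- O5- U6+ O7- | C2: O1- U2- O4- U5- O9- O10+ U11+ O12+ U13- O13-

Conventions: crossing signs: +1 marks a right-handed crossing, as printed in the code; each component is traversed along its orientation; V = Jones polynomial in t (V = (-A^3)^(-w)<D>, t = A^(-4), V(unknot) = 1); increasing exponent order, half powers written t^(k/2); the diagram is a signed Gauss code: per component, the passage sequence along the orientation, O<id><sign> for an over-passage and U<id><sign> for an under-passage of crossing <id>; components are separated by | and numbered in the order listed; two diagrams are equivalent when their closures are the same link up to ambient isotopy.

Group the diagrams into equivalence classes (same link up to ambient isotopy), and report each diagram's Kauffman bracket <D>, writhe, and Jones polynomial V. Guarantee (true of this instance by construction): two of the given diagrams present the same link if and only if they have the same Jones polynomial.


classes: {D1, D2, D3}
V(D1) = -t^(-3/2) - 2t^(1/2) + t^(3/2) - t^(5/2) + t^(7/2)  [13 crossings, <D> = -A^-17 + A^-13 - A^-9 + 2A^-5 + A^3, w = -1]
V(D2) = -t^(-3/2) - 2t^(1/2) + t^(3/2) - t^(5/2) + t^(7/2)  (w -1, c 11, <D> = -A^-17 + A^-13 - A^-9 + 2A^-5 + A^3)
V(D3) = -t^(-3/2) - 2t^(1/2) + t^(3/2) - t^(5/2) + t^(7/2)  [13 crossings, <D> = -A^-17 + A^-13 - A^-9 + 2A^-5 + A^3, w = -1]
note: one V(t) for all 3 diagrams — one class (guaranteed)


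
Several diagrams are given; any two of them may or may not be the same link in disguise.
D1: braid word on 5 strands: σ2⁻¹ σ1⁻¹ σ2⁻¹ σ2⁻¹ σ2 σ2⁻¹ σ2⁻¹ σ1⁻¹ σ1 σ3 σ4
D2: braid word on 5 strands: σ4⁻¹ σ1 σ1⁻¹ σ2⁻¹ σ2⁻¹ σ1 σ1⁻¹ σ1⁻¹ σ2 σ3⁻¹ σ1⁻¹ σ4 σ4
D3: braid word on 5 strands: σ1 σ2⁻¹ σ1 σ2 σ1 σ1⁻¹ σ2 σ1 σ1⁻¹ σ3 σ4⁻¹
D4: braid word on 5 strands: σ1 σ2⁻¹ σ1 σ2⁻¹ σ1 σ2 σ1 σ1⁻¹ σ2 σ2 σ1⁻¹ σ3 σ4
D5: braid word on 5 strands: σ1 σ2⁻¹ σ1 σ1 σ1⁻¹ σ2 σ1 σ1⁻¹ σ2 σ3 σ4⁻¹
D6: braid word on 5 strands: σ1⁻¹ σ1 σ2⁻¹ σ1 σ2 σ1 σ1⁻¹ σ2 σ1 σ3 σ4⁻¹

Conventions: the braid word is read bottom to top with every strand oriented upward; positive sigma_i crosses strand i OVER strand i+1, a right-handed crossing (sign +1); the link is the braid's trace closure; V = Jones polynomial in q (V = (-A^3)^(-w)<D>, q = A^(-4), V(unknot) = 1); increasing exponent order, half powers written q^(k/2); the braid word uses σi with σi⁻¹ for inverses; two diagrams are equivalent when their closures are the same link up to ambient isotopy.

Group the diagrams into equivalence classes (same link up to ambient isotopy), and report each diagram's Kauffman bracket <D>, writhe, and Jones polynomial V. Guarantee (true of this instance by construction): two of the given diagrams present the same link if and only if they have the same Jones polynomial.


classes: {D1} | {D2} | {D3, D4, D5, D6}
V(D1) = -q^(-11/2) + q^(-9/2) - q^(-7/2) - q^(-3/2)  [11 crossings, <D> = A^-3 + A^5 - A^9 + A^13, w = -3]
V(D2) = -q^(-9/2) - q^(-5/2) + q^(-3/2) - q^(-1/2)  (w -3, c 13, <D> = A^-7 - A^-3 + A + A^9)
V(D3) = -q^(1/2) + q^(3/2) - q^(5/2) - q^(9/2)  (w +3, c 11, <D> = A^-9 + A^-1 - A^3 + A^7)
V(D4) = -q^(1/2) + q^(3/2) - q^(5/2) - q^(9/2)  (w +5, c 13, <D> = A^-3 + A^5 - A^9 + A^13)
V(D5) = -q^(1/2) + q^(3/2) - q^(5/2) - q^(9/2)  [11 crossings, <D> = A^-9 + A^-1 - A^3 + A^7, w = +3]
D6 (bracket A^-9 + A^-1 - A^3 + A^7; 11 crossings at w = +3): V = -q^(1/2) + q^(3/2) - q^(5/2) - q^(9/2)
note: 3 values of V(q) split the 6 diagrams
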